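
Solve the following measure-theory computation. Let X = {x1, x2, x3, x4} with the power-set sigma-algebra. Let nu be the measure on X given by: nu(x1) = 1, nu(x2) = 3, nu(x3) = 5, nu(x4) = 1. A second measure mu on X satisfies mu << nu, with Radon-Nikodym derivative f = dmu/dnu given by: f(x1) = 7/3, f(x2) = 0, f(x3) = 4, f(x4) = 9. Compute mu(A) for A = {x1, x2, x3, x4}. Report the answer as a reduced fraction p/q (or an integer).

By the defining property of the Radon-Nikodym derivative, for every measurable set A,
  mu(A) = integral_A f dnu.
Since nu is a discrete measure concentrated on the atoms of X, the integral over A reduces to the sum
  mu(A) = sum_{x in A} f(x) * nu({x}).
Computing each term:
  x1: f(x1) * nu(x1) = 7/3 * 1 = 7/3.
  x2: f(x2) * nu(x2) = 0 * 3 = 0.
  x3: f(x3) * nu(x3) = 4 * 5 = 20.
  x4: f(x4) * nu(x4) = 9 * 1 = 9.
Summing: mu(A) = 7/3 + 0 + 20 + 9 = 94/3.

94/3


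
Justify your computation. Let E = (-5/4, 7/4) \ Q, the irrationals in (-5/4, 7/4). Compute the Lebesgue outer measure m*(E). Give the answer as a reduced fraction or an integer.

The interval I = (-5/4, 7/4) has m(I) = 7/4 - (-5/4) = 3 (endpoints are measure-zero, so open/closed/half-open agree). Write I = (I cap Q) u (I \ Q). The rationals in I are countable, so m*(I cap Q) = 0 (cover each rational by intervals whose total length is arbitrarily small). By countable subadditivity m*(I) <= m*(I cap Q) + m*(I \ Q), hence m*(I \ Q) >= m(I) = 3. The reverse inequality m*(I \ Q) <= m*(I) = 3 is trivial since (I \ Q) is a subset of I. Therefore m*(I \ Q) = 3.

3


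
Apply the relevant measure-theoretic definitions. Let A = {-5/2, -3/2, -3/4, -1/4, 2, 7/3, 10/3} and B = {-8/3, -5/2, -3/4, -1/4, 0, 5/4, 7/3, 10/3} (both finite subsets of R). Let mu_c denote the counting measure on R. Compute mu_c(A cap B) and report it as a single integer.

Counting measure on a finite set equals cardinality. mu_c(A cap B) = |A cap B| (elements appearing in both).
Enumerating the elements of A that also lie in B gives 5 element(s).
So mu_c(A cap B) = 5.

5


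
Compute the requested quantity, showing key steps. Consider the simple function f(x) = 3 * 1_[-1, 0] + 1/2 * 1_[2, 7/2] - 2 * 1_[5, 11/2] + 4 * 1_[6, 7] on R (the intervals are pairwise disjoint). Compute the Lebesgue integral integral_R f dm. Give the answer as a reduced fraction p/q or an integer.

For a simple function f = sum_i c_i * 1_{A_i} with disjoint A_i,
  integral f dm = sum_i c_i * m(A_i).
Lengths of the A_i:
  m(A_1) = 0 - (-1) = 1.
  m(A_2) = 7/2 - 2 = 3/2.
  m(A_3) = 11/2 - 5 = 1/2.
  m(A_4) = 7 - 6 = 1.
Contributions c_i * m(A_i):
  (3) * (1) = 3.
  (1/2) * (3/2) = 3/4.
  (-2) * (1/2) = -1.
  (4) * (1) = 4.
Total: 3 + 3/4 - 1 + 4 = 27/4.

27/4


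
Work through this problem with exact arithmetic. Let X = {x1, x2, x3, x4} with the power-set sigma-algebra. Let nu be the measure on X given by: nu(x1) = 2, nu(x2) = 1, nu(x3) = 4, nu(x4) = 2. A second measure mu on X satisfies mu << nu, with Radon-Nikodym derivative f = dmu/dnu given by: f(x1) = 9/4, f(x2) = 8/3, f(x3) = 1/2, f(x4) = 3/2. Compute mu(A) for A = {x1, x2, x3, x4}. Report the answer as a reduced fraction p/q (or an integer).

By the defining property of the Radon-Nikodym derivative, for every measurable set A,
  mu(A) = integral_A f dnu.
Since nu is a discrete measure concentrated on the atoms of X, the integral over A reduces to the sum
  mu(A) = sum_{x in A} f(x) * nu({x}).
Computing each term:
  x1: f(x1) * nu(x1) = 9/4 * 2 = 9/2.
  x2: f(x2) * nu(x2) = 8/3 * 1 = 8/3.
  x3: f(x3) * nu(x3) = 1/2 * 4 = 2.
  x4: f(x4) * nu(x4) = 3/2 * 2 = 3.
Summing: mu(A) = 9/2 + 8/3 + 2 + 3 = 73/6.

73/6


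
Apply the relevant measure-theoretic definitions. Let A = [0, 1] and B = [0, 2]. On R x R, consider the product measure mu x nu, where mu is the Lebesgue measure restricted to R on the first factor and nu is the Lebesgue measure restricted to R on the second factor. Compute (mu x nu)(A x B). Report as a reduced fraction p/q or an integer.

For a measurable rectangle A x B, the product measure satisfies
  (mu x nu)(A x B) = mu(A) * nu(B).
  mu(A) = 1.
  nu(B) = 2.
  (mu x nu)(A x B) = 1 * 2 = 2.

2


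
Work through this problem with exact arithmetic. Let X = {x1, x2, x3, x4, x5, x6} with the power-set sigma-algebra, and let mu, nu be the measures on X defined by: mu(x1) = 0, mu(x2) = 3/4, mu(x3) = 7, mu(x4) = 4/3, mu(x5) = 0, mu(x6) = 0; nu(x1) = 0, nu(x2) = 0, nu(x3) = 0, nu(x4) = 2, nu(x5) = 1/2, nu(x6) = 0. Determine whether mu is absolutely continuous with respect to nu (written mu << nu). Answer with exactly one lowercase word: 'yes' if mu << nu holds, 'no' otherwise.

mu << nu means: every nu-null measurable set is also mu-null; equivalently, for every atom x, if nu({x}) = 0 then mu({x}) = 0.
Checking each atom:
  x1: nu = 0, mu = 0 -> consistent with mu << nu.
  x2: nu = 0, mu = 3/4 > 0 -> violates mu << nu.
  x3: nu = 0, mu = 7 > 0 -> violates mu << nu.
  x4: nu = 2 > 0 -> no constraint.
  x5: nu = 1/2 > 0 -> no constraint.
  x6: nu = 0, mu = 0 -> consistent with mu << nu.
The atom(s) x2, x3 violate the condition (nu = 0 but mu > 0). Therefore mu is NOT absolutely continuous w.r.t. nu.

no


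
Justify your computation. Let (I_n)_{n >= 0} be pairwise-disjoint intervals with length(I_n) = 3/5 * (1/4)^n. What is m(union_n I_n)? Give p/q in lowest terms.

By countable additivity of the Lebesgue measure on pairwise disjoint measurable sets,
  m(union_{n >= 0} I_n) = sum_{n >= 0} m(I_n) = sum_{n >= 0} a * r^n,
  with a = 3/5 and r = 1/4.
Since 0 < r = 1/4 < 1, the geometric series converges:
  sum_{n >= 0} a * r^n = a / (1 - r).
  = 3/5 / (1 - 1/4)
  = 3/5 / (3/4)
  = 4/5.

4/5


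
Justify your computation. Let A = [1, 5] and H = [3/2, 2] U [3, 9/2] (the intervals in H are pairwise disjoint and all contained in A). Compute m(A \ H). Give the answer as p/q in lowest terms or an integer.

The ambient interval has length m(A) = 5 - 1 = 4.
Since the holes are disjoint and sit inside A, by finite additivity
  m(H) = sum_i (b_i - a_i), and m(A \ H) = m(A) - m(H).
Computing the hole measures:
  m(H_1) = 2 - 3/2 = 1/2.
  m(H_2) = 9/2 - 3 = 3/2.
Summed: m(H) = 1/2 + 3/2 = 2.
So m(A \ H) = 4 - 2 = 2.

2


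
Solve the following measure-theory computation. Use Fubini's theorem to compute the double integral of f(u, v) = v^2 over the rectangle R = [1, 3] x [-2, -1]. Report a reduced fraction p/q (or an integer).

f(u, v) is a tensor product of a function of u and a function of v, and both factors are bounded continuous (hence Lebesgue integrable) on the rectangle, so Fubini's theorem applies:
  integral_R f d(m x m) = (integral_a1^b1 1 du) * (integral_a2^b2 v^2 dv).
Inner integral in u: integral_{1}^{3} 1 du = (3^1 - 1^1)/1
  = 2.
Inner integral in v: integral_{-2}^{-1} v^2 dv = ((-1)^3 - (-2)^3)/3
  = 7/3.
Product: (2) * (7/3) = 14/3.

14/3


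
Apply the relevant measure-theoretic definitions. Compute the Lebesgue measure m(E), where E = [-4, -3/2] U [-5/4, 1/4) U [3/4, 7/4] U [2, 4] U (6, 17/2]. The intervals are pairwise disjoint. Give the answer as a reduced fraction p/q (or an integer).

For pairwise disjoint intervals, m(union_i I_i) = sum_i m(I_i),
and m is invariant under swapping open/closed endpoints (single points have measure 0).
So m(E) = sum_i (b_i - a_i).
  I_1 has length -3/2 - (-4) = 5/2.
  I_2 has length 1/4 - (-5/4) = 3/2.
  I_3 has length 7/4 - 3/4 = 1.
  I_4 has length 4 - 2 = 2.
  I_5 has length 17/2 - 6 = 5/2.
Summing:
  m(E) = 5/2 + 3/2 + 1 + 2 + 5/2 = 19/2.

19/2


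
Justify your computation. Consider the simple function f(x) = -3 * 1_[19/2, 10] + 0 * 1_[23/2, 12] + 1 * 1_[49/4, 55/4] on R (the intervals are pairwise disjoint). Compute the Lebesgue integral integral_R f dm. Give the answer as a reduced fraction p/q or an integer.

For a simple function f = sum_i c_i * 1_{A_i} with disjoint A_i,
  integral f dm = sum_i c_i * m(A_i).
Lengths of the A_i:
  m(A_1) = 10 - 19/2 = 1/2.
  m(A_2) = 12 - 23/2 = 1/2.
  m(A_3) = 55/4 - 49/4 = 3/2.
Contributions c_i * m(A_i):
  (-3) * (1/2) = -3/2.
  (0) * (1/2) = 0.
  (1) * (3/2) = 3/2.
Total: -3/2 + 0 + 3/2 = 0.

0


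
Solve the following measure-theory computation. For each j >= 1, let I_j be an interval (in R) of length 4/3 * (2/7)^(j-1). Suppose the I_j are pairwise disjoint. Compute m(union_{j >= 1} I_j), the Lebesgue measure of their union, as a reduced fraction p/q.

By countable additivity of the Lebesgue measure on pairwise disjoint measurable sets,
  m(union_{j >= 1} I_j) = sum_{j >= 1} m(I_j) = sum_{j >= 1} a * r^(j-1),
  with a = 4/3 and r = 2/7.
Since 0 < r = 2/7 < 1, the geometric series converges:
  sum_{j >= 1} a * r^(j-1) = a / (1 - r).
  = 4/3 / (1 - 2/7)
  = 4/3 / (5/7)
  = 28/15.

28/15


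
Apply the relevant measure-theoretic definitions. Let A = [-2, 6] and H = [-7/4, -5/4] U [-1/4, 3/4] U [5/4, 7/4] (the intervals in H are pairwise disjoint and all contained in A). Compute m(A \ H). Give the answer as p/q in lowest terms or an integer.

The ambient interval has length m(A) = 6 - (-2) = 8.
Since the holes are disjoint and sit inside A, by finite additivity
  m(H) = sum_i (b_i - a_i), and m(A \ H) = m(A) - m(H).
Computing the hole measures:
  m(H_1) = -5/4 - (-7/4) = 1/2.
  m(H_2) = 3/4 - (-1/4) = 1.
  m(H_3) = 7/4 - 5/4 = 1/2.
Summed: m(H) = 1/2 + 1 + 1/2 = 2.
So m(A \ H) = 8 - 2 = 6.

6


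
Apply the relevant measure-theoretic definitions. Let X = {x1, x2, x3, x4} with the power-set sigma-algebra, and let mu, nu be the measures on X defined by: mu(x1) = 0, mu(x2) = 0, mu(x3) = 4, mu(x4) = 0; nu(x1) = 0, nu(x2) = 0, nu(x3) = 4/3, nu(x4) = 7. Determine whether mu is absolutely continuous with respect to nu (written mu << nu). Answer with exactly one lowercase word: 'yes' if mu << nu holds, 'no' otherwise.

mu << nu means: every nu-null measurable set is also mu-null; equivalently, for every atom x, if nu({x}) = 0 then mu({x}) = 0.
Checking each atom:
  x1: nu = 0, mu = 0 -> consistent with mu << nu.
  x2: nu = 0, mu = 0 -> consistent with mu << nu.
  x3: nu = 4/3 > 0 -> no constraint.
  x4: nu = 7 > 0 -> no constraint.
No atom violates the condition. Therefore mu << nu.

yes


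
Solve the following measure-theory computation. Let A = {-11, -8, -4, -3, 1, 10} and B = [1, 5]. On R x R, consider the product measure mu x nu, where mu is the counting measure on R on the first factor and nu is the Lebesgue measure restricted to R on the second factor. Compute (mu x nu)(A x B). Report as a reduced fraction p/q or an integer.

For a measurable rectangle A x B, the product measure satisfies
  (mu x nu)(A x B) = mu(A) * nu(B).
  mu(A) = 6.
  nu(B) = 4.
  (mu x nu)(A x B) = 6 * 4 = 24.

24


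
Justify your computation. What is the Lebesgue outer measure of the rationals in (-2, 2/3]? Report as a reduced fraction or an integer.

The set Q cap (-2, 2/3] is countable (a subset of the countable set Q). Lebesgue outer measure of any countable set is 0: each singleton {q} has m*({q}) = 0, and by countable subadditivity m*(union_k {q_k}) <= sum_k m*({q_k}) = sum_k 0 = 0. The reverse inequality m*(E) >= 0 is automatic. So m*(Q cap (-2, 2/3]) = 0.

0


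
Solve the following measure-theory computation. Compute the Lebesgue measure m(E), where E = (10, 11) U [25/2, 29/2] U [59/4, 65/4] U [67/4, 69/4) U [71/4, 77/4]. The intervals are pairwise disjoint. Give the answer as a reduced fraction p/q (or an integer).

For pairwise disjoint intervals, m(union_i I_i) = sum_i m(I_i),
and m is invariant under swapping open/closed endpoints (single points have measure 0).
So m(E) = sum_i (b_i - a_i).
  I_1 has length 11 - 10 = 1.
  I_2 has length 29/2 - 25/2 = 2.
  I_3 has length 65/4 - 59/4 = 3/2.
  I_4 has length 69/4 - 67/4 = 1/2.
  I_5 has length 77/4 - 71/4 = 3/2.
Summing:
  m(E) = 1 + 2 + 3/2 + 1/2 + 3/2 = 13/2.

13/2


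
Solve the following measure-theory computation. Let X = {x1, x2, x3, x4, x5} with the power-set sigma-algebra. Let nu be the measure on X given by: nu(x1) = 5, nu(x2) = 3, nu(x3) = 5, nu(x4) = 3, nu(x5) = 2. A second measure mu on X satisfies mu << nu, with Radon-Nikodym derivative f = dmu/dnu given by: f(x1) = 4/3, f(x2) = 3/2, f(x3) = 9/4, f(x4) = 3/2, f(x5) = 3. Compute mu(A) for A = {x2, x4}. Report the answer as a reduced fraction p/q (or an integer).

By the defining property of the Radon-Nikodym derivative, for every measurable set A,
  mu(A) = integral_A f dnu.
Since nu is a discrete measure concentrated on the atoms of X, the integral over A reduces to the sum
  mu(A) = sum_{x in A} f(x) * nu({x}).
Computing each term:
  x2: f(x2) * nu(x2) = 3/2 * 3 = 9/2.
  x4: f(x4) * nu(x4) = 3/2 * 3 = 9/2.
Summing: mu(A) = 9/2 + 9/2 = 9.

9


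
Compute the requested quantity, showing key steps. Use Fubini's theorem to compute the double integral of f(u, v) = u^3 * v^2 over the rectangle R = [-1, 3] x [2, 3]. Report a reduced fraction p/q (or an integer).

f(u, v) is a tensor product of a function of u and a function of v, and both factors are bounded continuous (hence Lebesgue integrable) on the rectangle, so Fubini's theorem applies:
  integral_R f d(m x m) = (integral_a1^b1 u^3 du) * (integral_a2^b2 v^2 dv).
Inner integral in u: integral_{-1}^{3} u^3 du = (3^4 - (-1)^4)/4
  = 20.
Inner integral in v: integral_{2}^{3} v^2 dv = (3^3 - 2^3)/3
  = 19/3.
Product: (20) * (19/3) = 380/3.

380/3


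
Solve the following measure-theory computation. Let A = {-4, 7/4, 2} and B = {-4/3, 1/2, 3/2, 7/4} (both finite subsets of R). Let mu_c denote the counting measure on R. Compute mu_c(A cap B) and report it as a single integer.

Counting measure on a finite set equals cardinality. mu_c(A cap B) = |A cap B| (elements appearing in both).
Enumerating the elements of A that also lie in B gives 1 element(s).
So mu_c(A cap B) = 1.

1


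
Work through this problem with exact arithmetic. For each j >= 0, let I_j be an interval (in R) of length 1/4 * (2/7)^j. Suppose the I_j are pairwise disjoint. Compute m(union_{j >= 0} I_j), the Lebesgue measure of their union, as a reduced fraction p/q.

By countable additivity of the Lebesgue measure on pairwise disjoint measurable sets,
  m(union_{j >= 0} I_j) = sum_{j >= 0} m(I_j) = sum_{j >= 0} a * r^j,
  with a = 1/4 and r = 2/7.
Since 0 < r = 2/7 < 1, the geometric series converges:
  sum_{j >= 0} a * r^j = a / (1 - r).
  = 1/4 / (1 - 2/7)
  = 1/4 / (5/7)
  = 7/20.

7/20


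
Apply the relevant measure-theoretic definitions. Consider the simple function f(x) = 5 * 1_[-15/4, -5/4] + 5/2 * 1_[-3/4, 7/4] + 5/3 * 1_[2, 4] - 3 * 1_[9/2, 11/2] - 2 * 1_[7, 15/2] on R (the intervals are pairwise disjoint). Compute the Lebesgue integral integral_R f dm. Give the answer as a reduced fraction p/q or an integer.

For a simple function f = sum_i c_i * 1_{A_i} with disjoint A_i,
  integral f dm = sum_i c_i * m(A_i).
Lengths of the A_i:
  m(A_1) = -5/4 - (-15/4) = 5/2.
  m(A_2) = 7/4 - (-3/4) = 5/2.
  m(A_3) = 4 - 2 = 2.
  m(A_4) = 11/2 - 9/2 = 1.
  m(A_5) = 15/2 - 7 = 1/2.
Contributions c_i * m(A_i):
  (5) * (5/2) = 25/2.
  (5/2) * (5/2) = 25/4.
  (5/3) * (2) = 10/3.
  (-3) * (1) = -3.
  (-2) * (1/2) = -1.
Total: 25/2 + 25/4 + 10/3 - 3 - 1 = 217/12.

217/12


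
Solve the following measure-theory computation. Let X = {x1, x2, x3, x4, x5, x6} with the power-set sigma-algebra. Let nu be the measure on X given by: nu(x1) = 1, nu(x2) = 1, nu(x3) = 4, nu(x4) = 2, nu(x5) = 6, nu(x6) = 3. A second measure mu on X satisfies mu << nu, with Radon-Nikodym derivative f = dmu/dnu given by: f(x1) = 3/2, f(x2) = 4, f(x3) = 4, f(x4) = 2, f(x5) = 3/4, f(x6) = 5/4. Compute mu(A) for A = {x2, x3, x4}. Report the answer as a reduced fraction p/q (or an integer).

By the defining property of the Radon-Nikodym derivative, for every measurable set A,
  mu(A) = integral_A f dnu.
Since nu is a discrete measure concentrated on the atoms of X, the integral over A reduces to the sum
  mu(A) = sum_{x in A} f(x) * nu({x}).
Computing each term:
  x2: f(x2) * nu(x2) = 4 * 1 = 4.
  x3: f(x3) * nu(x3) = 4 * 4 = 16.
  x4: f(x4) * nu(x4) = 2 * 2 = 4.
Summing: mu(A) = 4 + 16 + 4 = 24.

24


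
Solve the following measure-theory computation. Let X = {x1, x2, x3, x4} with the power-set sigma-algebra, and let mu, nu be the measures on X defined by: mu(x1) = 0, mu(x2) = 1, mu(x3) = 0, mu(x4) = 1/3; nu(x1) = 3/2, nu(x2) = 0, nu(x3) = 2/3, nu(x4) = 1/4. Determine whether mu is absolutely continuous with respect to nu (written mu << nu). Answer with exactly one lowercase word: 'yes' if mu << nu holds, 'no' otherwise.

mu << nu means: every nu-null measurable set is also mu-null; equivalently, for every atom x, if nu({x}) = 0 then mu({x}) = 0.
Checking each atom:
  x1: nu = 3/2 > 0 -> no constraint.
  x2: nu = 0, mu = 1 > 0 -> violates mu << nu.
  x3: nu = 2/3 > 0 -> no constraint.
  x4: nu = 1/4 > 0 -> no constraint.
The atom(s) x2 violate the condition (nu = 0 but mu > 0). Therefore mu is NOT absolutely continuous w.r.t. nu.

no


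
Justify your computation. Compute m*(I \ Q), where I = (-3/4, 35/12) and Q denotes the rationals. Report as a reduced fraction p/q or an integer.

The interval I = (-3/4, 35/12) has m(I) = 35/12 - (-3/4) = 11/3 (endpoints are measure-zero, so open/closed/half-open agree). Write I = (I cap Q) u (I \ Q). The rationals in I are countable, so m*(I cap Q) = 0 (cover each rational by intervals whose total length is arbitrarily small). By countable subadditivity m*(I) <= m*(I cap Q) + m*(I \ Q), hence m*(I \ Q) >= m(I) = 11/3. The reverse inequality m*(I \ Q) <= m*(I) = 11/3 is trivial since (I \ Q) is a subset of I. Therefore m*(I \ Q) = 11/3.

11/3


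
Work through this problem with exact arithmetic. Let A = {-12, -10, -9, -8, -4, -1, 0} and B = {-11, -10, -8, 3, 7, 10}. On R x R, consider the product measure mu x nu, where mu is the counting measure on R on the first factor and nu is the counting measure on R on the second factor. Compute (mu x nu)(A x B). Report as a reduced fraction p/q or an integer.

For a measurable rectangle A x B, the product measure satisfies
  (mu x nu)(A x B) = mu(A) * nu(B).
  mu(A) = 7.
  nu(B) = 6.
  (mu x nu)(A x B) = 7 * 6 = 42.

42


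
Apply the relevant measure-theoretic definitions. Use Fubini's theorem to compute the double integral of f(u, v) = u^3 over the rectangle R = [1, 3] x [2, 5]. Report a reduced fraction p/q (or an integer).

f(u, v) is a tensor product of a function of u and a function of v, and both factors are bounded continuous (hence Lebesgue integrable) on the rectangle, so Fubini's theorem applies:
  integral_R f d(m x m) = (integral_a1^b1 u^3 du) * (integral_a2^b2 1 dv).
Inner integral in u: integral_{1}^{3} u^3 du = (3^4 - 1^4)/4
  = 20.
Inner integral in v: integral_{2}^{5} 1 dv = (5^1 - 2^1)/1
  = 3.
Product: (20) * (3) = 60.

60


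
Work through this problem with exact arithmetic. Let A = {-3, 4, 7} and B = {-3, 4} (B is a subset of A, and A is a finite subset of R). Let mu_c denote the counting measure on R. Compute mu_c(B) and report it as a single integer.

Counting measure assigns mu_c(E) = |E| (number of elements) when E is finite.
B has 2 element(s), so mu_c(B) = 2.

2


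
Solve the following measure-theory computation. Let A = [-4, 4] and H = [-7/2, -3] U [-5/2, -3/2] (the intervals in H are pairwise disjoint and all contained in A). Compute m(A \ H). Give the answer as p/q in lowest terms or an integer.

The ambient interval has length m(A) = 4 - (-4) = 8.
Since the holes are disjoint and sit inside A, by finite additivity
  m(H) = sum_i (b_i - a_i), and m(A \ H) = m(A) - m(H).
Computing the hole measures:
  m(H_1) = -3 - (-7/2) = 1/2.
  m(H_2) = -3/2 - (-5/2) = 1.
Summed: m(H) = 1/2 + 1 = 3/2.
So m(A \ H) = 8 - 3/2 = 13/2.

13/2


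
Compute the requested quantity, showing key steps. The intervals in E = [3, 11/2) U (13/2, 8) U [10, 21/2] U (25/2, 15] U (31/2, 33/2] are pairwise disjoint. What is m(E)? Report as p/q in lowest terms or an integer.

For pairwise disjoint intervals, m(union_i I_i) = sum_i m(I_i),
and m is invariant under swapping open/closed endpoints (single points have measure 0).
So m(E) = sum_i (b_i - a_i).
  I_1 has length 11/2 - 3 = 5/2.
  I_2 has length 8 - 13/2 = 3/2.
  I_3 has length 21/2 - 10 = 1/2.
  I_4 has length 15 - 25/2 = 5/2.
  I_5 has length 33/2 - 31/2 = 1.
Summing:
  m(E) = 5/2 + 3/2 + 1/2 + 5/2 + 1 = 8.

8


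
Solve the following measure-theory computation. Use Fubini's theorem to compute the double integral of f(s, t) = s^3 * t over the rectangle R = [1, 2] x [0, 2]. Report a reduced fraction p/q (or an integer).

f(s, t) is a tensor product of a function of s and a function of t, and both factors are bounded continuous (hence Lebesgue integrable) on the rectangle, so Fubini's theorem applies:
  integral_R f d(m x m) = (integral_a1^b1 s^3 ds) * (integral_a2^b2 t dt).
Inner integral in s: integral_{1}^{2} s^3 ds = (2^4 - 1^4)/4
  = 15/4.
Inner integral in t: integral_{0}^{2} t dt = (2^2 - 0^2)/2
  = 2.
Product: (15/4) * (2) = 15/2.

15/2


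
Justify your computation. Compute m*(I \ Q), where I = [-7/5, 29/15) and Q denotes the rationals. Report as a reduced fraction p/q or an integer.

The interval I = [-7/5, 29/15) has m(I) = 29/15 - (-7/5) = 10/3 (endpoints are measure-zero, so open/closed/half-open agree). Write I = (I cap Q) u (I \ Q). The rationals in I are countable, so m*(I cap Q) = 0 (cover each rational by intervals whose total length is arbitrarily small). By countable subadditivity m*(I) <= m*(I cap Q) + m*(I \ Q), hence m*(I \ Q) >= m(I) = 10/3. The reverse inequality m*(I \ Q) <= m*(I) = 10/3 is trivial since (I \ Q) is a subset of I. Therefore m*(I \ Q) = 10/3.

10/3


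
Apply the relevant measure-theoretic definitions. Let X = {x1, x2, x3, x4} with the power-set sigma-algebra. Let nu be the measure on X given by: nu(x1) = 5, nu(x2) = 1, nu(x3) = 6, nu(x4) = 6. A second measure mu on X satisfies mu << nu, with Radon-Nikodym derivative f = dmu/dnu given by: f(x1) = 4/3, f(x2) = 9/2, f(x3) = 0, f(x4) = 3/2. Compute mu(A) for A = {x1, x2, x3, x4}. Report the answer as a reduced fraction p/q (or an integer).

By the defining property of the Radon-Nikodym derivative, for every measurable set A,
  mu(A) = integral_A f dnu.
Since nu is a discrete measure concentrated on the atoms of X, the integral over A reduces to the sum
  mu(A) = sum_{x in A} f(x) * nu({x}).
Computing each term:
  x1: f(x1) * nu(x1) = 4/3 * 5 = 20/3.
  x2: f(x2) * nu(x2) = 9/2 * 1 = 9/2.
  x3: f(x3) * nu(x3) = 0 * 6 = 0.
  x4: f(x4) * nu(x4) = 3/2 * 6 = 9.
Summing: mu(A) = 20/3 + 9/2 + 0 + 9 = 121/6.

121/6


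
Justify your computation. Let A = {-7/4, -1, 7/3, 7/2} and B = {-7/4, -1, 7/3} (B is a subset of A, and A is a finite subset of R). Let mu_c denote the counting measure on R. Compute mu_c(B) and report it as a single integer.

Counting measure assigns mu_c(E) = |E| (number of elements) when E is finite.
B has 3 element(s), so mu_c(B) = 3.

3


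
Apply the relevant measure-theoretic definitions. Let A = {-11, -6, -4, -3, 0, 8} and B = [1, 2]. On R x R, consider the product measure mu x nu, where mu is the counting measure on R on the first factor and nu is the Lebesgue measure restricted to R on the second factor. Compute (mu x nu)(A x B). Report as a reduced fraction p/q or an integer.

For a measurable rectangle A x B, the product measure satisfies
  (mu x nu)(A x B) = mu(A) * nu(B).
  mu(A) = 6.
  nu(B) = 1.
  (mu x nu)(A x B) = 6 * 1 = 6.

6


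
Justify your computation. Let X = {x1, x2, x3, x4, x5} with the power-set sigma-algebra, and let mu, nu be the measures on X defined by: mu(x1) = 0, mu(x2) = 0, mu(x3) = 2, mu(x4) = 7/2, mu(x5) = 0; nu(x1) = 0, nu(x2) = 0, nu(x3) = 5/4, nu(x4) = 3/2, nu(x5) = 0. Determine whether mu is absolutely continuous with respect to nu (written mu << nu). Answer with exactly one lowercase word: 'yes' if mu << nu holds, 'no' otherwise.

mu << nu means: every nu-null measurable set is also mu-null; equivalently, for every atom x, if nu({x}) = 0 then mu({x}) = 0.
Checking each atom:
  x1: nu = 0, mu = 0 -> consistent with mu << nu.
  x2: nu = 0, mu = 0 -> consistent with mu << nu.
  x3: nu = 5/4 > 0 -> no constraint.
  x4: nu = 3/2 > 0 -> no constraint.
  x5: nu = 0, mu = 0 -> consistent with mu << nu.
No atom violates the condition. Therefore mu << nu.

yes


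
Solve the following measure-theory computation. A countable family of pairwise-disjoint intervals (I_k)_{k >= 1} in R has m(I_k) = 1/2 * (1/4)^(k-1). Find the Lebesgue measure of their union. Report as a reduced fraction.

By countable additivity of the Lebesgue measure on pairwise disjoint measurable sets,
  m(union_{k >= 1} I_k) = sum_{k >= 1} m(I_k) = sum_{k >= 1} a * r^(k-1),
  with a = 1/2 and r = 1/4.
Since 0 < r = 1/4 < 1, the geometric series converges:
  sum_{k >= 1} a * r^(k-1) = a / (1 - r).
  = 1/2 / (1 - 1/4)
  = 1/2 / (3/4)
  = 2/3.

2/3


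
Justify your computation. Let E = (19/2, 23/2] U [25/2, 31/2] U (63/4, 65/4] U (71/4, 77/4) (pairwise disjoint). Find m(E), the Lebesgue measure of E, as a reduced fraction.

For pairwise disjoint intervals, m(union_i I_i) = sum_i m(I_i),
and m is invariant under swapping open/closed endpoints (single points have measure 0).
So m(E) = sum_i (b_i - a_i).
  I_1 has length 23/2 - 19/2 = 2.
  I_2 has length 31/2 - 25/2 = 3.
  I_3 has length 65/4 - 63/4 = 1/2.
  I_4 has length 77/4 - 71/4 = 3/2.
Summing:
  m(E) = 2 + 3 + 1/2 + 3/2 = 7.

7


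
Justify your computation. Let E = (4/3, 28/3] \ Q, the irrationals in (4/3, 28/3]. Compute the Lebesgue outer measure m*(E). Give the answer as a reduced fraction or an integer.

The interval I = (4/3, 28/3] has m(I) = 28/3 - 4/3 = 8 (endpoints are measure-zero, so open/closed/half-open agree). Write I = (I cap Q) u (I \ Q). The rationals in I are countable, so m*(I cap Q) = 0 (cover each rational by intervals whose total length is arbitrarily small). By countable subadditivity m*(I) <= m*(I cap Q) + m*(I \ Q), hence m*(I \ Q) >= m(I) = 8. The reverse inequality m*(I \ Q) <= m*(I) = 8 is trivial since (I \ Q) is a subset of I. Therefore m*(I \ Q) = 8.

8


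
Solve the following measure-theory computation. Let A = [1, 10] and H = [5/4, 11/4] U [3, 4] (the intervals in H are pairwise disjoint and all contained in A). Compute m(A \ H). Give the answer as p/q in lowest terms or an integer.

The ambient interval has length m(A) = 10 - 1 = 9.
Since the holes are disjoint and sit inside A, by finite additivity
  m(H) = sum_i (b_i - a_i), and m(A \ H) = m(A) - m(H).
Computing the hole measures:
  m(H_1) = 11/4 - 5/4 = 3/2.
  m(H_2) = 4 - 3 = 1.
Summed: m(H) = 3/2 + 1 = 5/2.
So m(A \ H) = 9 - 5/2 = 13/2.

13/2


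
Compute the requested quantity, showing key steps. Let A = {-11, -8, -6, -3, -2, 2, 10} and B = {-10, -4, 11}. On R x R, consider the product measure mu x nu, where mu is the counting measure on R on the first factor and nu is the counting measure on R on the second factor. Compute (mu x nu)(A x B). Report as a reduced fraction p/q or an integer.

For a measurable rectangle A x B, the product measure satisfies
  (mu x nu)(A x B) = mu(A) * nu(B).
  mu(A) = 7.
  nu(B) = 3.
  (mu x nu)(A x B) = 7 * 3 = 21.

21


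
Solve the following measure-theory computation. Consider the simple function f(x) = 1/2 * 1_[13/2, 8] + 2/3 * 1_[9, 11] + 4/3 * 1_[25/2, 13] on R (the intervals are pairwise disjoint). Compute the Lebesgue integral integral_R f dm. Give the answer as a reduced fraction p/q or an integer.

For a simple function f = sum_i c_i * 1_{A_i} with disjoint A_i,
  integral f dm = sum_i c_i * m(A_i).
Lengths of the A_i:
  m(A_1) = 8 - 13/2 = 3/2.
  m(A_2) = 11 - 9 = 2.
  m(A_3) = 13 - 25/2 = 1/2.
Contributions c_i * m(A_i):
  (1/2) * (3/2) = 3/4.
  (2/3) * (2) = 4/3.
  (4/3) * (1/2) = 2/3.
Total: 3/4 + 4/3 + 2/3 = 11/4.

11/4


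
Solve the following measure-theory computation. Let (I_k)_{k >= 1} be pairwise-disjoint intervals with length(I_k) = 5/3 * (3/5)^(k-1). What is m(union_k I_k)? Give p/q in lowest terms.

By countable additivity of the Lebesgue measure on pairwise disjoint measurable sets,
  m(union_{k >= 1} I_k) = sum_{k >= 1} m(I_k) = sum_{k >= 1} a * r^(k-1),
  with a = 5/3 and r = 3/5.
Since 0 < r = 3/5 < 1, the geometric series converges:
  sum_{k >= 1} a * r^(k-1) = a / (1 - r).
  = 5/3 / (1 - 3/5)
  = 5/3 / (2/5)
  = 25/6.

25/6


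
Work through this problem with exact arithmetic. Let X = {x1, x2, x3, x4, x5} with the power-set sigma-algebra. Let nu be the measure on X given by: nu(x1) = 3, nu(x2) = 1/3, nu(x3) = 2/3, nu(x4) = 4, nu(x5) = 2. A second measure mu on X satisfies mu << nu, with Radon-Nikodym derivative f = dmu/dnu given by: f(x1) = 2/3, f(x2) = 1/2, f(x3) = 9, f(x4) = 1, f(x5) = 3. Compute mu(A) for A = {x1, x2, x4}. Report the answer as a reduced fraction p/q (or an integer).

By the defining property of the Radon-Nikodym derivative, for every measurable set A,
  mu(A) = integral_A f dnu.
Since nu is a discrete measure concentrated on the atoms of X, the integral over A reduces to the sum
  mu(A) = sum_{x in A} f(x) * nu({x}).
Computing each term:
  x1: f(x1) * nu(x1) = 2/3 * 3 = 2.
  x2: f(x2) * nu(x2) = 1/2 * 1/3 = 1/6.
  x4: f(x4) * nu(x4) = 1 * 4 = 4.
Summing: mu(A) = 2 + 1/6 + 4 = 37/6.

37/6


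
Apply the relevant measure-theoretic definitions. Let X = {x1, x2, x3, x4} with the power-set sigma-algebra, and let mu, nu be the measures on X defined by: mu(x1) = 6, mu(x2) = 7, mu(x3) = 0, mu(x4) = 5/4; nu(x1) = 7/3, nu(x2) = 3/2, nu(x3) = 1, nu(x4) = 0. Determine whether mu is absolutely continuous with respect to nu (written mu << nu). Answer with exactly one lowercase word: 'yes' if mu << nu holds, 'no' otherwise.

mu << nu means: every nu-null measurable set is also mu-null; equivalently, for every atom x, if nu({x}) = 0 then mu({x}) = 0.
Checking each atom:
  x1: nu = 7/3 > 0 -> no constraint.
  x2: nu = 3/2 > 0 -> no constraint.
  x3: nu = 1 > 0 -> no constraint.
  x4: nu = 0, mu = 5/4 > 0 -> violates mu << nu.
The atom(s) x4 violate the condition (nu = 0 but mu > 0). Therefore mu is NOT absolutely continuous w.r.t. nu.

no


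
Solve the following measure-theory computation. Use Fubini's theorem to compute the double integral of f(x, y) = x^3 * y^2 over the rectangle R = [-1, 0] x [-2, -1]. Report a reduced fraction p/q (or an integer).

f(x, y) is a tensor product of a function of x and a function of y, and both factors are bounded continuous (hence Lebesgue integrable) on the rectangle, so Fubini's theorem applies:
  integral_R f d(m x m) = (integral_a1^b1 x^3 dx) * (integral_a2^b2 y^2 dy).
Inner integral in x: integral_{-1}^{0} x^3 dx = (0^4 - (-1)^4)/4
  = -1/4.
Inner integral in y: integral_{-2}^{-1} y^2 dy = ((-1)^3 - (-2)^3)/3
  = 7/3.
Product: (-1/4) * (7/3) = -7/12.

-7/12


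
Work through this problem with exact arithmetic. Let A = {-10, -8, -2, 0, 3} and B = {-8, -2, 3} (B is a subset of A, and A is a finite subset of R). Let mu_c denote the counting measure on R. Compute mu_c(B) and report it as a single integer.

Counting measure assigns mu_c(E) = |E| (number of elements) when E is finite.
B has 3 element(s), so mu_c(B) = 3.

3


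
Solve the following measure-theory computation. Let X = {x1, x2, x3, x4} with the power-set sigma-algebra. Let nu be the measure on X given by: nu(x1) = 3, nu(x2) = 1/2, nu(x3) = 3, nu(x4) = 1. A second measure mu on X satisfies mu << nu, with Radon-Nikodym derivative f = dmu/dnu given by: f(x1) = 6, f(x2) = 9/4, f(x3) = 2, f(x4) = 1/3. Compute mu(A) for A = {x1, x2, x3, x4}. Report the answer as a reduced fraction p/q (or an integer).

By the defining property of the Radon-Nikodym derivative, for every measurable set A,
  mu(A) = integral_A f dnu.
Since nu is a discrete measure concentrated on the atoms of X, the integral over A reduces to the sum
  mu(A) = sum_{x in A} f(x) * nu({x}).
Computing each term:
  x1: f(x1) * nu(x1) = 6 * 3 = 18.
  x2: f(x2) * nu(x2) = 9/4 * 1/2 = 9/8.
  x3: f(x3) * nu(x3) = 2 * 3 = 6.
  x4: f(x4) * nu(x4) = 1/3 * 1 = 1/3.
Summing: mu(A) = 18 + 9/8 + 6 + 1/3 = 611/24.

611/24


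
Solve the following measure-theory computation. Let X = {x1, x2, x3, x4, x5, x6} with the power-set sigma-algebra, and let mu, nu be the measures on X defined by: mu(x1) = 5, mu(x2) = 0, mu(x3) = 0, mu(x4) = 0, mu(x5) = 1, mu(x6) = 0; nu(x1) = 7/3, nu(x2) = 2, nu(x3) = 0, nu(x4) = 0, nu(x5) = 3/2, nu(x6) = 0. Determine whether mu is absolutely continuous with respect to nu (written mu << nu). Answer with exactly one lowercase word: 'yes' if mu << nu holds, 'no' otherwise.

mu << nu means: every nu-null measurable set is also mu-null; equivalently, for every atom x, if nu({x}) = 0 then mu({x}) = 0.
Checking each atom:
  x1: nu = 7/3 > 0 -> no constraint.
  x2: nu = 2 > 0 -> no constraint.
  x3: nu = 0, mu = 0 -> consistent with mu << nu.
  x4: nu = 0, mu = 0 -> consistent with mu << nu.
  x5: nu = 3/2 > 0 -> no constraint.
  x6: nu = 0, mu = 0 -> consistent with mu << nu.
No atom violates the condition. Therefore mu << nu.

yes


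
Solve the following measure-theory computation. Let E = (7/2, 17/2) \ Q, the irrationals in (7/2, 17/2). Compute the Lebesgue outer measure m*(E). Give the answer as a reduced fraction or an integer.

The interval I = (7/2, 17/2) has m(I) = 17/2 - 7/2 = 5 (endpoints are measure-zero, so open/closed/half-open agree). Write I = (I cap Q) u (I \ Q). The rationals in I are countable, so m*(I cap Q) = 0 (cover each rational by intervals whose total length is arbitrarily small). By countable subadditivity m*(I) <= m*(I cap Q) + m*(I \ Q), hence m*(I \ Q) >= m(I) = 5. The reverse inequality m*(I \ Q) <= m*(I) = 5 is trivial since (I \ Q) is a subset of I. Therefore m*(I \ Q) = 5.

5


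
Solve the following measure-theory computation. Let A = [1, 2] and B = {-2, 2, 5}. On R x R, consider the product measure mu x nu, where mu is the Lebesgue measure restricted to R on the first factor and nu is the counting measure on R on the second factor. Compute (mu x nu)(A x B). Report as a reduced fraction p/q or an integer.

For a measurable rectangle A x B, the product measure satisfies
  (mu x nu)(A x B) = mu(A) * nu(B).
  mu(A) = 1.
  nu(B) = 3.
  (mu x nu)(A x B) = 1 * 3 = 3.

3


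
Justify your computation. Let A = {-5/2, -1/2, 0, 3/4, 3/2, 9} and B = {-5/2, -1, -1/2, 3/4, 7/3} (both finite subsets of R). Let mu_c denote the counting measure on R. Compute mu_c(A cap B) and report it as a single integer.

Counting measure on a finite set equals cardinality. mu_c(A cap B) = |A cap B| (elements appearing in both).
Enumerating the elements of A that also lie in B gives 3 element(s).
So mu_c(A cap B) = 3.

3


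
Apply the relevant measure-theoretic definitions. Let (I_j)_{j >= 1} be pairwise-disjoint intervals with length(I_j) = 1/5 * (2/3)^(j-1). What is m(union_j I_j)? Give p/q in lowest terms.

By countable additivity of the Lebesgue measure on pairwise disjoint measurable sets,
  m(union_{j >= 1} I_j) = sum_{j >= 1} m(I_j) = sum_{j >= 1} a * r^(j-1),
  with a = 1/5 and r = 2/3.
Since 0 < r = 2/3 < 1, the geometric series converges:
  sum_{j >= 1} a * r^(j-1) = a / (1 - r).
  = 1/5 / (1 - 2/3)
  = 1/5 / (1/3)
  = 3/5.

3/5


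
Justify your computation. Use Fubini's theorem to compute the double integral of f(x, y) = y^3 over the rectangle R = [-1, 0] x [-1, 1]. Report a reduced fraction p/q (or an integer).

f(x, y) is a tensor product of a function of x and a function of y, and both factors are bounded continuous (hence Lebesgue integrable) on the rectangle, so Fubini's theorem applies:
  integral_R f d(m x m) = (integral_a1^b1 1 dx) * (integral_a2^b2 y^3 dy).
Inner integral in x: integral_{-1}^{0} 1 dx = (0^1 - (-1)^1)/1
  = 1.
Inner integral in y: integral_{-1}^{1} y^3 dy = (1^4 - (-1)^4)/4
  = 0.
Product: (1) * (0) = 0.

0


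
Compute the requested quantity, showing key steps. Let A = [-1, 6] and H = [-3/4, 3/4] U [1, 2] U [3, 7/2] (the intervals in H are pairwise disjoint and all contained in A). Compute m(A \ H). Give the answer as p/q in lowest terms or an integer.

The ambient interval has length m(A) = 6 - (-1) = 7.
Since the holes are disjoint and sit inside A, by finite additivity
  m(H) = sum_i (b_i - a_i), and m(A \ H) = m(A) - m(H).
Computing the hole measures:
  m(H_1) = 3/4 - (-3/4) = 3/2.
  m(H_2) = 2 - 1 = 1.
  m(H_3) = 7/2 - 3 = 1/2.
Summed: m(H) = 3/2 + 1 + 1/2 = 3.
So m(A \ H) = 7 - 3 = 4.

4


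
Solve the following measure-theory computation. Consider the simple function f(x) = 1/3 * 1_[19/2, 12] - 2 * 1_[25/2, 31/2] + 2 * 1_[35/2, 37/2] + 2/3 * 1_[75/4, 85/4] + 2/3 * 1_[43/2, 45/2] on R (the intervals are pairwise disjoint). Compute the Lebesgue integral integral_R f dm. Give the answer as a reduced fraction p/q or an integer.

For a simple function f = sum_i c_i * 1_{A_i} with disjoint A_i,
  integral f dm = sum_i c_i * m(A_i).
Lengths of the A_i:
  m(A_1) = 12 - 19/2 = 5/2.
  m(A_2) = 31/2 - 25/2 = 3.
  m(A_3) = 37/2 - 35/2 = 1.
  m(A_4) = 85/4 - 75/4 = 5/2.
  m(A_5) = 45/2 - 43/2 = 1.
Contributions c_i * m(A_i):
  (1/3) * (5/2) = 5/6.
  (-2) * (3) = -6.
  (2) * (1) = 2.
  (2/3) * (5/2) = 5/3.
  (2/3) * (1) = 2/3.
Total: 5/6 - 6 + 2 + 5/3 + 2/3 = -5/6.

-5/6


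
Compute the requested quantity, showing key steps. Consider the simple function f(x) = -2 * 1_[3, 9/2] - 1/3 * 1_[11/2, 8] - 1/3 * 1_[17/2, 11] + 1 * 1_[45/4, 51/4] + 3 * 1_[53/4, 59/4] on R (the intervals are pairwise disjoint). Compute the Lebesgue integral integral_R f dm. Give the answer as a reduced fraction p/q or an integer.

For a simple function f = sum_i c_i * 1_{A_i} with disjoint A_i,
  integral f dm = sum_i c_i * m(A_i).
Lengths of the A_i:
  m(A_1) = 9/2 - 3 = 3/2.
  m(A_2) = 8 - 11/2 = 5/2.
  m(A_3) = 11 - 17/2 = 5/2.
  m(A_4) = 51/4 - 45/4 = 3/2.
  m(A_5) = 59/4 - 53/4 = 3/2.
Contributions c_i * m(A_i):
  (-2) * (3/2) = -3.
  (-1/3) * (5/2) = -5/6.
  (-1/3) * (5/2) = -5/6.
  (1) * (3/2) = 3/2.
  (3) * (3/2) = 9/2.
Total: -3 - 5/6 - 5/6 + 3/2 + 9/2 = 4/3.

4/3


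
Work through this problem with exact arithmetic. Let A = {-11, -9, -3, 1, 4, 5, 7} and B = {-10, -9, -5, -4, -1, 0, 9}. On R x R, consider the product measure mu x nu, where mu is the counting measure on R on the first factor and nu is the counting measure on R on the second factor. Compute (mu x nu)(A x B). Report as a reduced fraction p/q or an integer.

For a measurable rectangle A x B, the product measure satisfies
  (mu x nu)(A x B) = mu(A) * nu(B).
  mu(A) = 7.
  nu(B) = 7.
  (mu x nu)(A x B) = 7 * 7 = 49.

49


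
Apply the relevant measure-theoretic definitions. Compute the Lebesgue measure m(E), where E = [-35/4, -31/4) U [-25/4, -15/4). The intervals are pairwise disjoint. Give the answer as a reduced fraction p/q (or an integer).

For pairwise disjoint intervals, m(union_i I_i) = sum_i m(I_i),
and m is invariant under swapping open/closed endpoints (single points have measure 0).
So m(E) = sum_i (b_i - a_i).
  I_1 has length -31/4 - (-35/4) = 1.
  I_2 has length -15/4 - (-25/4) = 5/2.
Summing:
  m(E) = 1 + 5/2 = 7/2.

7/2


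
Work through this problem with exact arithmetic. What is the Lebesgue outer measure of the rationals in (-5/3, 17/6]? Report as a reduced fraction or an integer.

E = Q cap (-5/3, 17/6] is a subset of Q, which is countable. Enumerate Q = {q_1, q_2, ...}; for any eps > 0, cover q_k by the open interval (q_k - eps/2^(k+1), q_k + eps/2^(k+1)), of length eps/2^k. The total cover length is sum_{k>=1} eps/2^k = eps. Hence m*(E) <= m*(Q) <= eps for every eps > 0, and since outer measure is non-negative, m*(E) = 0.

0


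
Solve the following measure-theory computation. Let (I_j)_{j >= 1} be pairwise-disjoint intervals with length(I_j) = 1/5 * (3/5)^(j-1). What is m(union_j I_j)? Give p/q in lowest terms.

By countable additivity of the Lebesgue measure on pairwise disjoint measurable sets,
  m(union_{j >= 1} I_j) = sum_{j >= 1} m(I_j) = sum_{j >= 1} a * r^(j-1),
  with a = 1/5 and r = 3/5.
Since 0 < r = 3/5 < 1, the geometric series converges:
  sum_{j >= 1} a * r^(j-1) = a / (1 - r).
  = 1/5 / (1 - 3/5)
  = 1/5 / (2/5)
  = 1/2.

1/2


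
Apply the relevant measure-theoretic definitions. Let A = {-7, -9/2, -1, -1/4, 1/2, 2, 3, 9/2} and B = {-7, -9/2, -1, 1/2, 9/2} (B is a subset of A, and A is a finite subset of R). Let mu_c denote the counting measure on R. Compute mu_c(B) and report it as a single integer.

Counting measure assigns mu_c(E) = |E| (number of elements) when E is finite.
B has 5 element(s), so mu_c(B) = 5.

5
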